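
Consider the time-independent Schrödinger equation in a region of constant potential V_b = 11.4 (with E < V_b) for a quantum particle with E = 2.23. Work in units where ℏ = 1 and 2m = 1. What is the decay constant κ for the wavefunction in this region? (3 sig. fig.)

Since E < V_b the TISE in this region is ψ'' = κ²ψ with κ = √(2m(V_b − E))/ℏ.
κ = √(2 × 0.5 × 9.17) = 3.028.

κ = 3.03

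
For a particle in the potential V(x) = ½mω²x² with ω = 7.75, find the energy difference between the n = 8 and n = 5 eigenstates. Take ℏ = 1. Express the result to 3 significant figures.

E_n = ℏω(n + ½), so ΔE = (8 − 5) ℏω = 3 × 7.75 = 23.25.

ΔE = 23.3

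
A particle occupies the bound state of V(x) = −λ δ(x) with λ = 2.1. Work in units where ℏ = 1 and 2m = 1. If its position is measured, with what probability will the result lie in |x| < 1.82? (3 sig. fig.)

P = 0.978

The normalised bound state is ψ = √κ e^{−κ|x|} with κ = mλ/ℏ² = 1.050.
P(|x| < d) = ∫_{−d}^{d} κ e^{−2κ|x|} dx = 1 − e^{−2κd} = 1 − e^{−3.822} = 0.9781.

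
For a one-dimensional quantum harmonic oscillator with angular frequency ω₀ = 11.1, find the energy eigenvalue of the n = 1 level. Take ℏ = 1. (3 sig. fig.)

E = 16.7

The oscillator eigenvalues are E_n = ℏω₀(n + ½), so E_1 = 11.1 × 1.5 = 16.65.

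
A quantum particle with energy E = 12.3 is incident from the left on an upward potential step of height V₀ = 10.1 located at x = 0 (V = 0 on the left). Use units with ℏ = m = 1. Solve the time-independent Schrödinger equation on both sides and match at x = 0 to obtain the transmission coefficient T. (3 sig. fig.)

On each side the TISE gives plane waves with k = √(2m(E − V))/ℏ: k₁ = √(2·1·12.3) = 4.960, k₂ = √(2·1·2.2) = 2.098.
Matching ψ and ψ′ at x = 0 gives r = (k₁ − k₂)/(k₁ + k₂), so R = r² = 0.1645 and T = 1 − R = 0.8355.

T = 0.836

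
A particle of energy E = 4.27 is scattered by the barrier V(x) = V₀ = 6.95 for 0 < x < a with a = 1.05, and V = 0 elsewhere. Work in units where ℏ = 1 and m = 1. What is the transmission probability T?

T = 0.0289

Since E < V₀ the interior solution is evanescent with decay constant κ = √(2m(V₀ − E))/ℏ = 2.315.
κa = 2.431, sinh(κa) = 5.641.
Matching ψ, ψ′ at both faces gives T = [1 + V₀² sinh²(κa) / (4E(V₀ − E))]⁻¹ = 1/34.58 = 0.0289.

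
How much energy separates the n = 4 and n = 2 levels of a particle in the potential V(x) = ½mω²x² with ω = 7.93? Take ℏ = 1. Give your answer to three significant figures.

ΔE = 15.9

E_n = ℏω(n + ½), so ΔE = (4 − 2) ℏω = 2 × 7.93 = 15.86.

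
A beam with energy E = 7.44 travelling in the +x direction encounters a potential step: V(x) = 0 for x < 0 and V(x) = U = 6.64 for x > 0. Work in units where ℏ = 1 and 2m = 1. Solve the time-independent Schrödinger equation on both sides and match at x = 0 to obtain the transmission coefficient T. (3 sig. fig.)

T = 0.744

On each side the TISE gives plane waves with k = √(2m(E − V))/ℏ: k₁ = √(2·½·7.44) = 2.728, k₂ = √(2·½·0.8) = 0.8944.
Continuity of ψ and ψ′ at the step yields the reflection amplitude r = (k₁ − k₂)/(k₁ + k₂) = 0.5061; thus R = |r|² = 0.2562, T = 0.7438.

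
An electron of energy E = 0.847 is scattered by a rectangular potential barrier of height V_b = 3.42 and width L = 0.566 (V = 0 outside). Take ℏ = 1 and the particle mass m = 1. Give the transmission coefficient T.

Since E < V_b the interior solution is evanescent with decay constant κ = √(2m(V_b − E))/ℏ = 2.268.
κL = 1.284, sinh(κL) = 1.667.
Matching ψ, ψ′ at both faces gives T = [1 + V_b² sinh²(κL) / (4E(V_b − E))]⁻¹ = 1/4.728 = 0.211.

T = 0.211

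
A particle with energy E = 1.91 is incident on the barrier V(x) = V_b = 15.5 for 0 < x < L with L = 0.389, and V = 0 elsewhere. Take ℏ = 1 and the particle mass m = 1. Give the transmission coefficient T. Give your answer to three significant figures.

Since E < V_b the interior solution is evanescent with decay constant κ = √(2m(V_b − E))/ℏ = 5.213.
κL = 2.028, sinh(κL) = 3.734.
The exact tunnelling result is T⁻¹ = 1 + V_b² sinh²(κL) / [4E(V_b − E)] = 33.26, so T = 0.0301.

T = 0.0301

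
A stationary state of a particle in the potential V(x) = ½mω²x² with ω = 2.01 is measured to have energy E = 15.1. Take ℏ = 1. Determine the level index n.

E_n = ℏω(n + ½) ⇒ n = E/(ℏω) − ½ = 15.1/2.01 − 0.5 = 7.012 → n = 7.

n = 7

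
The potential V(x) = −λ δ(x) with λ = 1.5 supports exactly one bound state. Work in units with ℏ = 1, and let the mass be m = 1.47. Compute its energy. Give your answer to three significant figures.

E = -1.65

For x ≠ 0 the bound state is ψ ∝ e^{−κ|x|}; integrating the TISE across the delta gives the cusp condition 2κ = 2mλ/ℏ², so κ = 2.205.
Then E = −ℏ²κ²/(2m) = −mλ²/(2ℏ²) = -1.654.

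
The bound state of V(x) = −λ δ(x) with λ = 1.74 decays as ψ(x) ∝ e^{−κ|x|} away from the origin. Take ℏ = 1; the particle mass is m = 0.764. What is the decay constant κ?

κ = 1.33

Integrate −(ℏ²/2m)ψ'' − λδ(x)ψ = Eψ from −ε to +ε: the ψ'' term gives ψ'(0⁺) − ψ'(0⁻) and the δ term gives −(2mλ/ℏ²)ψ(0).
With ψ ∝ e^{−κ|x|} this yields −2κ = −2mλ/ℏ², so κ = mλ/ℏ² = 1.329.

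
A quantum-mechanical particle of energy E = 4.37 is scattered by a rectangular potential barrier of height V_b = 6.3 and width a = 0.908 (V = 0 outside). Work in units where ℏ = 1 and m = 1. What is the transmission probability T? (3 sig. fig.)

E < V_b: inside the barrier ψ ∝ e^{±κx} with κ = √(2m(V_b − E))/ℏ = 1.965.
κa = 1.784, sinh(κa) = 2.893.
Matching ψ, ψ′ at both faces gives T = [1 + V_b² sinh²(κa) / (4E(V_b − E))]⁻¹ = 1/10.84 = 0.0922.

T = 0.0922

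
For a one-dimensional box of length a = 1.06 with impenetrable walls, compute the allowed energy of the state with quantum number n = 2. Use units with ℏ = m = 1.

E = 17.6

Requiring ψ(0) = ψ(a) = 0 quantises k = nπ/a, hence E_n = ℏ²k²/2m = n²π²ℏ²/(2ma²).
E_2 = 2² × π² / (2 × 1 × 1.06²) = 17.57.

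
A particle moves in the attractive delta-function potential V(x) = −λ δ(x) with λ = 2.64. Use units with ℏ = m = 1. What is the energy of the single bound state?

For x ≠ 0 the bound state is ψ ∝ e^{−κ|x|}; integrating the TISE across the delta gives the cusp condition 2κ = 2mλ/ℏ², so κ = 2.640.
Then E = −ℏ²κ²/(2m) = −mλ²/(2ℏ²) = -3.485.

E = -3.48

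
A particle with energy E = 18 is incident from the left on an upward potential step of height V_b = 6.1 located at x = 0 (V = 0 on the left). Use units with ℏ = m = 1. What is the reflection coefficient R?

R = 0.0106

On each side the TISE gives plane waves with k = √(2m(E − V))/ℏ: k₁ = √(2·1·18) = 6.000, k₂ = √(2·1·11.9) = 4.879.
Matching ψ and ψ′ at x = 0 gives r = (k₁ − k₂)/(k₁ + k₂), so R = r² = 0.01063 and T = 1 − R = 0.9894.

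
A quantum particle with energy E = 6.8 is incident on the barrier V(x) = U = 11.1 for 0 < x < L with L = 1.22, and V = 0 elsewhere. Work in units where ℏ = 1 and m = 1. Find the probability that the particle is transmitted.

Since E < U the interior solution is evanescent with decay constant κ = √(2m(U − E))/ℏ = 2.933.
κL = 3.578, sinh(κL) = 17.88.
The exact tunnelling result is T⁻¹ = 1 + U² sinh²(κL) / [4E(U − E)] = 337.9, so T = 0.00296.

T = 0.00296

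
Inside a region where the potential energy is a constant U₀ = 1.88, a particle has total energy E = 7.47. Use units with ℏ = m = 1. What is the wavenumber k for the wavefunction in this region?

With E > U₀ the solution is oscillatory, ψ ∝ e^{±ikx} with k = √(2m(E − U₀))/ℏ.
k = √(2 × 1 × 5.59) = 3.344.

k = 3.34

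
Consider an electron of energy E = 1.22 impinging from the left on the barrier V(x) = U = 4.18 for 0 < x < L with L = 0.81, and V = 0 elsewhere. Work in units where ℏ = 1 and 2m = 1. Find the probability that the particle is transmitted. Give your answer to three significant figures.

T = 0.188

E < U: inside the barrier ψ ∝ e^{±κx} with κ = √(2m(U − E))/ℏ = 1.720.
κL = 1.394, sinh(κL) = 1.891.
The exact tunnelling result is T⁻¹ = 1 + U² sinh²(κL) / [4E(U − E)] = 5.323, so T = 0.188.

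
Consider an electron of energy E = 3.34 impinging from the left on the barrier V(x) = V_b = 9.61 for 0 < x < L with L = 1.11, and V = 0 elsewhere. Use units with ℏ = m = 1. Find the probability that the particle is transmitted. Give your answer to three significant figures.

T = 0.00140

Since E < V_b the interior solution is evanescent with decay constant κ = √(2m(V_b − E))/ℏ = 3.541.
κL = 3.931, sinh(κL) = 25.46.
The exact tunnelling result is T⁻¹ = 1 + V_b² sinh²(κL) / [4E(V_b − E)] = 715.8, so T = 0.00140.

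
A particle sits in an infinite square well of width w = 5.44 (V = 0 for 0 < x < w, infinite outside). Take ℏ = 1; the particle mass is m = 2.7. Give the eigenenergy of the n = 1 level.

E = 0.0618

The infinite-well eigenfunctions ψ_n = √(2/w) sin(nπx/w) vanish at both walls, giving E_n = n²π²ℏ²/(2mw²).
E_1 = 1² × π² / (2 × 2.7 × 5.44²) = 0.06176.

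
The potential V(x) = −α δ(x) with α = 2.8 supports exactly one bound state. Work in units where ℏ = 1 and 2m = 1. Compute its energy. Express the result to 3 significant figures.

E = -1.96

For x ≠ 0 the bound state is ψ ∝ e^{−κ|x|}; integrating the TISE across the delta gives the cusp condition 2κ = 2mα/ℏ², so κ = 1.400.
Then E = −ℏ²κ²/(2m) = −mα²/(2ℏ²) = -1.960.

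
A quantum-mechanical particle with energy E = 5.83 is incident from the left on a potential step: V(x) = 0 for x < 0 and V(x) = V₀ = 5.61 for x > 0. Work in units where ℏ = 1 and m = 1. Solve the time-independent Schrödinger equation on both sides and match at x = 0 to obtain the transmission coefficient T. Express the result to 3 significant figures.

The wavenumbers are k₁ = √(2mE)/ℏ = 3.415 on the left and k₂ = √(2m(E − V₀))/ℏ = 0.6633 on the right.
Matching ψ and ψ′ at x = 0 gives r = (k₁ − k₂)/(k₁ + k₂), so R = r² = 0.4552 and T = 1 − R = 0.5448.

T = 0.545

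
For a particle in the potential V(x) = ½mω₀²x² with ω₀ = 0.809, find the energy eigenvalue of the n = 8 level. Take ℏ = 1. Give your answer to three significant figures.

Using E_n = (n + ½)ℏω₀: E_8 = 8.5 × 0.809 = 6.877.

E = 6.88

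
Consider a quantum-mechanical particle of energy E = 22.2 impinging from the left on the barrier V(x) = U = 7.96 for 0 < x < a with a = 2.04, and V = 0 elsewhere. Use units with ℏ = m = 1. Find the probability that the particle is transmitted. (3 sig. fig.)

Above the barrier the interior wavenumber is k₂ = √(2m(E − U))/ℏ = 5.337, giving phase k₂a = 10.89.
Matching at both interfaces gives T⁻¹ = 1 + U² sin²(k₂a) / [4E(E − U)] = 1.050, hence T = 0.953.

T = 0.953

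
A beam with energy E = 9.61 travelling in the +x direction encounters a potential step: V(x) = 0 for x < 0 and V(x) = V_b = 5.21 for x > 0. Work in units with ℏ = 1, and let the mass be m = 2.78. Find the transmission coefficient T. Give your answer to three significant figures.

On each side the TISE gives plane waves with k = √(2m(E − V))/ℏ: k₁ = √(2·2.78·9.61) = 7.310, k₂ = √(2·2.78·4.4) = 4.946.
Matching ψ and ψ′ at x = 0 gives r = (k₁ − k₂)/(k₁ + k₂), so R = r² = 0.03719 and T = 1 − R = 0.9628.

T = 0.963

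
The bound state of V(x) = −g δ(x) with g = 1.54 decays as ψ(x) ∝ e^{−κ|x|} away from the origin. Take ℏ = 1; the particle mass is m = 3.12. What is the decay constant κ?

Integrate −(ℏ²/2m)ψ'' − gδ(x)ψ = Eψ from −ε to +ε: the ψ'' term gives ψ'(0⁺) − ψ'(0⁻) and the δ term gives −(2mg/ℏ²)ψ(0).
With ψ ∝ e^{−κ|x|} this yields −2κ = −2mg/ℏ², so κ = mg/ℏ² = 4.805.

κ = 4.80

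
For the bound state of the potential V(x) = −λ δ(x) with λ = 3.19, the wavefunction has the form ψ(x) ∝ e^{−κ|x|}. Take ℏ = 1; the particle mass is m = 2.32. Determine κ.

Integrating the TISE across x = 0 gives the cusp condition ψ'(0⁺) − ψ'(0⁻) = −(2mλ/ℏ²)ψ(0).
With ψ ∝ e^{−κ|x|} this yields −2κ = −2mλ/ℏ², so κ = mλ/ℏ² = 7.401.

κ = 7.40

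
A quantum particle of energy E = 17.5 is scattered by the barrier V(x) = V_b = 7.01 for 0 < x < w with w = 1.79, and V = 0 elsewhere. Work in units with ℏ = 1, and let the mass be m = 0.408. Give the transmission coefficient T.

Above the barrier the interior wavenumber is k₂ = √(2m(E − V_b))/ℏ = 2.926, giving phase k₂w = 5.237.
Matching at both interfaces gives T⁻¹ = 1 + V_b² sin²(k₂w) / [4E(E − V_b)] = 1.050, hence T = 0.952.

T = 0.952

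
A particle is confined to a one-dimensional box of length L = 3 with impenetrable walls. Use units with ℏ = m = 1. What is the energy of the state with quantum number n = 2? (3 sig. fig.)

E = 2.19

The infinite-well eigenfunctions ψ_n = √(2/L) sin(nπx/L) vanish at both walls, giving E_n = n²π²ℏ²/(2mL²).
E_2 = 2² × π² / (2 × 1 × 3²) = 2.193.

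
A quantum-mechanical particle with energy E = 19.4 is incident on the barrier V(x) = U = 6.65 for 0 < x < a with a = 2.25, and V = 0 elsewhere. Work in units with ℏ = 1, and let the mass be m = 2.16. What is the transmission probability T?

T = 0.970

E > U: inside the barrier k₂ = √(2m(E − U))/ℏ = 7.422, k₂a = 16.70.
T = [1 + U² sin²(k₂a) / (4E(E − U))]⁻¹ = 1/1.031 = 0.970.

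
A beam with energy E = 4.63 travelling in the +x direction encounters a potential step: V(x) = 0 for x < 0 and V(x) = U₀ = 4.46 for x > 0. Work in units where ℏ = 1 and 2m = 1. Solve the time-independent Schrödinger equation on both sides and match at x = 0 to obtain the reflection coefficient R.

On each side the TISE gives plane waves with k = √(2m(E − V))/ℏ: k₁ = √(2·½·4.63) = 2.152, k₂ = √(2·½·0.17) = 0.4123.
Matching ψ and ψ′ at x = 0 gives r = (k₁ − k₂)/(k₁ + k₂), so R = r² = 0.4602 and T = 1 − R = 0.5398.

R = 0.460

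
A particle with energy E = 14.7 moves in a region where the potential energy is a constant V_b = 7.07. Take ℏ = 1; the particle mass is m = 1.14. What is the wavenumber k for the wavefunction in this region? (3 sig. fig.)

k = 4.17

With E > V_b the solution is oscillatory, ψ ∝ e^{±ikx} with k = √(2m(E − V_b))/ℏ.
k = √(2 × 1.14 × 7.63) = 4.171.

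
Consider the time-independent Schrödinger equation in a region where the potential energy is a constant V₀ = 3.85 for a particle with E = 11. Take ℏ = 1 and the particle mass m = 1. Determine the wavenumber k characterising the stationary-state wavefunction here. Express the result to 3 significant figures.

k = 3.78

With E > V₀ the solution is oscillatory, ψ ∝ e^{±ikx} with k = √(2m(E − V₀))/ℏ.
k = √(2 × 1 × 7.15) = 3.782.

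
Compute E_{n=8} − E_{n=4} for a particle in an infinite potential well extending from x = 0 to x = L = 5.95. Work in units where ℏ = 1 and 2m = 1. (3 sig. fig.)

ΔE = 13.4

E_n = n²π²ℏ²/(2mL²), so ΔE = (8² − 4²) π²ℏ²/(2mL²).
ΔE = 48 × π² / (2 × 0.5 × 5.95²) = 13.38.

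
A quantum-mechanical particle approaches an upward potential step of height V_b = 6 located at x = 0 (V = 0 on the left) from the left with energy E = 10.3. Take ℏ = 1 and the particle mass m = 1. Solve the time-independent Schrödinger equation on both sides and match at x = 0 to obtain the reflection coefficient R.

The wavenumbers are k₁ = √(2mE)/ℏ = 4.539 on the left and k₂ = √(2m(E − V_b))/ℏ = 2.933 on the right.
Continuity of ψ and ψ′ at the step yields the reflection amplitude r = (k₁ − k₂)/(k₁ + k₂) = 0.2150; thus R = |r|² = 0.04621, T = 0.9538.

R = 0.0462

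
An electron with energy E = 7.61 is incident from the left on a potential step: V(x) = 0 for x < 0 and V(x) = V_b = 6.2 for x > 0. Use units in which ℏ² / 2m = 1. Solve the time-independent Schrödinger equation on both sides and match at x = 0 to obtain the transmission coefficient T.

T = 0.841

On each side the TISE gives plane waves with k = √(2m(E − V))/ℏ: k₁ = √(2·½·7.61) = 2.759, k₂ = √(2·½·1.41) = 1.187.
Continuity of ψ and ψ′ at the step yields the reflection amplitude r = (k₁ − k₂)/(k₁ + k₂) = 0.3982; thus R = |r|² = 0.1585, T = 0.8415.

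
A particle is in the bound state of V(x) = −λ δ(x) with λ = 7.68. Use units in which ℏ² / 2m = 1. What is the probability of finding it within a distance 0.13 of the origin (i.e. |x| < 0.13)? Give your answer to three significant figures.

The normalised bound state is ψ = √κ e^{−κ|x|} with κ = mλ/ℏ² = 3.840.
P(|x| < d) = ∫_{−d}^{d} κ e^{−2κ|x|} dx = 1 − e^{−2κd} = 1 − e^{−0.9984} = 0.6315.

P = 0.632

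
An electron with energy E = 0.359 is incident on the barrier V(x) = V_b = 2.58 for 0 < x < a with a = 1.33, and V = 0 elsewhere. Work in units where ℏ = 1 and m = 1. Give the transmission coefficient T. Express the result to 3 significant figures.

T = 0.00705

Since E < V_b the interior solution is evanescent with decay constant κ = √(2m(V_b − E))/ℏ = 2.108.
κa = 2.803, sinh(κa) = 8.218.
Matching ψ, ψ′ at both faces gives T = [1 + V_b² sinh²(κa) / (4E(V_b − E))]⁻¹ = 1/141.9 = 0.00705.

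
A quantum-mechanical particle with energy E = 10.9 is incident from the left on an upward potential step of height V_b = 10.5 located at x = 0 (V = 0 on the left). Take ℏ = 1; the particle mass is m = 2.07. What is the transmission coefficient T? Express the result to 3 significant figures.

The wavenumbers are k₁ = √(2mE)/ℏ = 6.718 on the left and k₂ = √(2m(E − V_b))/ℏ = 1.287 on the right.
Continuity of ψ and ψ′ at the step yields the reflection amplitude r = (k₁ − k₂)/(k₁ + k₂) = 0.6785; thus R = |r|² = 0.4603, T = 0.5397.

T = 0.540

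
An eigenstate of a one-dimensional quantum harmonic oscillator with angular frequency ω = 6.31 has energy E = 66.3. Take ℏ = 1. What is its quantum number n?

n = 10

Invert E_n = (n + ½)ℏω: n = E/ℏω − ½ = 10.007, so n = 10.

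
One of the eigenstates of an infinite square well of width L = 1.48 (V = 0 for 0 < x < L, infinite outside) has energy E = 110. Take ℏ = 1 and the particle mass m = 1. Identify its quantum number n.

n = 7

For an infinite well E_n = n²π²ℏ²/(2mL²), so n = (L/πℏ)√(2mE).
n = (1.48/π) × √(2 × 1 × 110) = 6.988 → n = 7.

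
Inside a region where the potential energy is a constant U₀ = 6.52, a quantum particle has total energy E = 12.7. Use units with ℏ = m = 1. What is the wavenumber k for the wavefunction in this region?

With E > U₀ the solution is oscillatory, ψ ∝ e^{±ikx} with k = √(2m(E − U₀))/ℏ.
k = √(2 × 1 × 6.18) = 3.516.

k = 3.52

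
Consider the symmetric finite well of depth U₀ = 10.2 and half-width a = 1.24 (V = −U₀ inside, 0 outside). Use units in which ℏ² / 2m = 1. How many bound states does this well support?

Define the well-strength parameter z₀ = (a/ℏ)√(2mU₀) = 1.24 × √(2·0.5·10.2) = 3.960.
A new bound state (alternating even/odd) appears each time z₀ passes a multiple of π/2, so N = ⌊2z₀/π⌋ + 1 = ⌊2.521⌋ + 1 = 3.

N = 3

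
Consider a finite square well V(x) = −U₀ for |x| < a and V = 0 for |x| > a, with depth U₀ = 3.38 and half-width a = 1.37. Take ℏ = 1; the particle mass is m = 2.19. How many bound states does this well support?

The dimensionless depth is z₀ = a√(2mU₀)/ℏ = 1.37 × √(14.80) = 5.271.
The even/odd transcendental equations gain one root per π/2 in z₀, giving N = 1 + ⌊2z₀/π⌋ = 1 + ⌊3.356⌋ = 4.

N = 4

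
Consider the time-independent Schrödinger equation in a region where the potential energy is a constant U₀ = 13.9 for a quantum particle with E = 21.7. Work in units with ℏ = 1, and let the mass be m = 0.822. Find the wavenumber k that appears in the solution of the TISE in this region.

k = 3.58

With E > U₀ the solution is oscillatory, ψ ∝ e^{±ikx} with k = √(2m(E − U₀))/ℏ.
k = √(2 × 0.822 × 7.8) = 3.581.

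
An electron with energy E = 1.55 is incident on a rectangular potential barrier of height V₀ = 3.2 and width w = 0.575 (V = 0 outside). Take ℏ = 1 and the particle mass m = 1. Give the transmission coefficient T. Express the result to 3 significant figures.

T = 0.392

Since E < V₀ the interior solution is evanescent with decay constant κ = √(2m(V₀ − E))/ℏ = 1.817.
κw = 1.045, sinh(κw) = 1.245.
The exact tunnelling result is T⁻¹ = 1 + V₀² sinh²(κw) / [4E(V₀ − E)] = 2.552, so T = 0.392.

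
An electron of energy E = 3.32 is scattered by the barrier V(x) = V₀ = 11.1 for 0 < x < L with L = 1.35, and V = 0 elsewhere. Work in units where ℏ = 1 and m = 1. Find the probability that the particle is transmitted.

T = 0.0000795

E < V₀: inside the barrier ψ ∝ e^{±κx} with κ = √(2m(V₀ − E))/ℏ = 3.945.
κL = 5.325, sinh(κL) = 102.7.
Matching ψ, ψ′ at both faces gives T = [1 + V₀² sinh²(κL) / (4E(V₀ − E))]⁻¹ = 1/12590 = 0.0000795.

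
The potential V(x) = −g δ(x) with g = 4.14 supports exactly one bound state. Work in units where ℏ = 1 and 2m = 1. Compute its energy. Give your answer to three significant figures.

The bound state is ψ(x) = √κ e^{−κ|x|}. The derivative jump ψ'(0⁺) − ψ'(0⁻) = −(2mg/ℏ²)ψ(0) fixes κ = mg/ℏ² = 2.070.
Then E = −ℏ²κ²/(2m) = −mg²/(2ℏ²) = -4.285.

E = -4.28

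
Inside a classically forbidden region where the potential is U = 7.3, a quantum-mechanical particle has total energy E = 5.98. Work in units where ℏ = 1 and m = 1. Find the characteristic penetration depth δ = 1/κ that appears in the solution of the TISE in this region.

δ = 0.615

Since E < U the TISE in this region is ψ'' = κ²ψ with κ = √(2m(U − E))/ℏ.
κ = √(2 × 1 × 1.32) = 1.625. The penetration depth is δ = 1/κ = 0.615.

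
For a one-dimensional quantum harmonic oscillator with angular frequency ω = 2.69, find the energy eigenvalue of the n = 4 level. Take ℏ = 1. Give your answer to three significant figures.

Using E_n = (n + ½)ℏω: E_4 = 4.5 × 2.69 = 12.11.

E = 12.1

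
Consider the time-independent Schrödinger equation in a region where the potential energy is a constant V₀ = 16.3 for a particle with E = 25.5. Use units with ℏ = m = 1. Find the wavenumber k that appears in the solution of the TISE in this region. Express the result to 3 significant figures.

With E > V₀ the solution is oscillatory, ψ ∝ e^{±ikx} with k = √(2m(E − V₀))/ℏ.
k = √(2 × 1 × 9.2) = 4.290.

k = 4.29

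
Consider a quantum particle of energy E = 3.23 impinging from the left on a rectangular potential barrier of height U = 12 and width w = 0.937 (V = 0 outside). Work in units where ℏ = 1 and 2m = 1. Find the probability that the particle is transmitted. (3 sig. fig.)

Since E < U the interior solution is evanescent with decay constant κ = √(2m(U − E))/ℏ = 2.961.
κw = 2.775, sinh(κw) = 7.987.
The exact tunnelling result is T⁻¹ = 1 + U² sinh²(κw) / [4E(U − E)] = 82.07, so T = 0.0122.

T = 0.0122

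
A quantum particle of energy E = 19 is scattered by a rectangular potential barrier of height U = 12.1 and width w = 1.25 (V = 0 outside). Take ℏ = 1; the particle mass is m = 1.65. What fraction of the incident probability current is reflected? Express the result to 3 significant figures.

R = 0.0266

E > U: inside the barrier k₂ = √(2m(E − U))/ℏ = 4.772, k₂w = 5.965.
T = [1 + U² sin²(k₂w) / (4E(E − U))]⁻¹ = 1/1.027 = 0.973.
R = 1 − T = 0.0266.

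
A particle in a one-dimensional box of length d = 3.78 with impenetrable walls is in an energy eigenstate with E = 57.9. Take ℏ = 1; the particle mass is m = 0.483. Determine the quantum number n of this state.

n = 9

For an infinite well E_n = n²π²ℏ²/(2md²), so n = (d/πℏ)√(2mE).
n = (3.78/π) × √(2 × 0.483 × 57.9) = 8.998 → n = 9.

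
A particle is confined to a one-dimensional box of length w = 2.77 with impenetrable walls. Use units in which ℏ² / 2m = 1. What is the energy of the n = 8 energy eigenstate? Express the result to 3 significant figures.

Requiring ψ(0) = ψ(w) = 0 quantises k = nπ/w, hence E_n = ℏ²k²/2m = n²π²ℏ²/(2mw²).
E_8 = 8² × π² / (2 × 0.5 × 2.77²) = 82.32.

E = 82.3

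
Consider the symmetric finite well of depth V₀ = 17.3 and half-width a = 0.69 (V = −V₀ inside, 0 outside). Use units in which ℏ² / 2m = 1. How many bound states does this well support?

The dimensionless depth is z₀ = a√(2mV₀)/ℏ = 0.69 × √(17.30) = 2.870.
The even/odd transcendental equations gain one root per π/2 in z₀, giving N = 1 + ⌊2z₀/π⌋ = 1 + ⌊1.827⌋ = 2.

N = 2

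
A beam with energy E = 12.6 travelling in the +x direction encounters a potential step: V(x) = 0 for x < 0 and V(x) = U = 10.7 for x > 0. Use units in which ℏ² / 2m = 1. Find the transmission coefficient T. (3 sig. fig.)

T = 0.806

On each side the TISE gives plane waves with k = √(2m(E − V))/ℏ: k₁ = √(2·½·12.6) = 3.550, k₂ = √(2·½·1.9) = 1.378.
Matching ψ and ψ′ at x = 0 gives r = (k₁ − k₂)/(k₁ + k₂), so R = r² = 0.1941 and T = 1 − R = 0.8059.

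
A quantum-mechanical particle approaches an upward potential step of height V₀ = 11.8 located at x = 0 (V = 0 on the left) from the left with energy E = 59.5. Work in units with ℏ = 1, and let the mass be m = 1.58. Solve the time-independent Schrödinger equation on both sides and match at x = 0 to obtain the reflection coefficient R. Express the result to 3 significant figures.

On each side the TISE gives plane waves with k = √(2m(E − V))/ℏ: k₁ = √(2·1.58·59.5) = 13.71, k₂ = √(2·1.58·47.7) = 12.28.
Matching ψ and ψ′ at x = 0 gives r = (k₁ − k₂)/(k₁ + k₂), so R = r² = 0.003048 and T = 1 − R = 0.9970.

R = 0.00305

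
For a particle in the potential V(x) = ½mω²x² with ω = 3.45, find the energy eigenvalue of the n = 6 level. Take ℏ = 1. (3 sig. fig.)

E = 22.4

The oscillator eigenvalues are E_n = ℏω(n + ½), so E_6 = 3.45 × 6.5 = 22.43.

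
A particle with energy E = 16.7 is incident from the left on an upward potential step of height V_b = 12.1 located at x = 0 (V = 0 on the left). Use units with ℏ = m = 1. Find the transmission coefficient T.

T = 0.903

On each side the TISE gives plane waves with k = √(2m(E − V))/ℏ: k₁ = √(2·1·16.7) = 5.779, k₂ = √(2·1·4.6) = 3.033.
Matching ψ and ψ′ at x = 0 gives r = (k₁ − k₂)/(k₁ + k₂), so R = r² = 0.09711 and T = 1 − R = 0.9029.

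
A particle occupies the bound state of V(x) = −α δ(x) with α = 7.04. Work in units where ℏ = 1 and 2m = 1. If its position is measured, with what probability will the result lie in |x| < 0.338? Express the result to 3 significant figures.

The normalised bound state is ψ = √κ e^{−κ|x|} with κ = mα/ℏ² = 3.520.
P(|x| < d) = ∫_{−d}^{d} κ e^{−2κ|x|} dx = 1 − e^{−2κd} = 1 − e^{−2.380} = 0.9074.

P = 0.907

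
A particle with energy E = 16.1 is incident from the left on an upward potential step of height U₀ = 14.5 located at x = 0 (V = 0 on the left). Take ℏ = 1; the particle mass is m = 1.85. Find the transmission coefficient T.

On each side the TISE gives plane waves with k = √(2m(E − V))/ℏ: k₁ = √(2·1.85·16.1) = 7.718, k₂ = √(2·1.85·1.6) = 2.433.
Matching ψ and ψ′ at x = 0 gives r = (k₁ − k₂)/(k₁ + k₂), so R = r² = 0.2711 and T = 1 − R = 0.7289.

T = 0.729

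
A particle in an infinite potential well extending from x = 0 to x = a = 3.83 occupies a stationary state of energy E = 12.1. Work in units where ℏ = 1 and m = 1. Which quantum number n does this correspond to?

n = 6

From E_n = n²π²ℏ²/(2ma²) invert to n = √(2ma²E)/(πℏ).
n = (3.83/π) × √(2 × 1 × 12.1) = 5.997 → n = 6.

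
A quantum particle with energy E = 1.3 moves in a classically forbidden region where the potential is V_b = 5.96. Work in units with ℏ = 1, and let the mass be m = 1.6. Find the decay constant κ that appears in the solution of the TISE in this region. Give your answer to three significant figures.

κ = 3.86

Since E < V_b the TISE in this region is ψ'' = κ²ψ with κ = √(2m(V_b − E))/ℏ.
κ = √(2 × 1.6 × 4.66) = 3.862.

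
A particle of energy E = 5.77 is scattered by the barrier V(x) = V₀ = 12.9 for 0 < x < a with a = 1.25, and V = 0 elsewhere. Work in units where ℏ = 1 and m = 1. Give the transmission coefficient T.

T = 0.000314

E < V₀: inside the barrier ψ ∝ e^{±κx} with κ = √(2m(V₀ − E))/ℏ = 3.776.
κa = 4.720, sinh(κa) = 56.10.
The exact tunnelling result is T⁻¹ = 1 + V₀² sinh²(κa) / [4E(V₀ − E)] = 3183, so T = 0.000314.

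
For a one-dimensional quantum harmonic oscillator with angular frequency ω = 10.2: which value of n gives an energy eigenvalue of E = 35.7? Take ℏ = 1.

n = 3

Invert E_n = (n + ½)ℏω: n = E/ℏω − ½ = 3.000, so n = 3.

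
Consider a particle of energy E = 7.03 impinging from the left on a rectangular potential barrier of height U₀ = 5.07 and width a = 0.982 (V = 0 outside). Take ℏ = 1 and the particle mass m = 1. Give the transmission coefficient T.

E > U₀: inside the barrier k₂ = √(2m(E − U₀))/ℏ = 1.980, k₂a = 1.944.
Matching at both interfaces gives T⁻¹ = 1 + U₀² sin²(k₂a) / [4E(E − U₀)] = 1.404, hence T = 0.712.

T = 0.712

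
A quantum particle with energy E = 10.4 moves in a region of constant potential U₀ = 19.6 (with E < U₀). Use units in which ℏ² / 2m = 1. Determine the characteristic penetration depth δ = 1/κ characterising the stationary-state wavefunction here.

δ = 0.330

Since E < U₀ the TISE in this region is ψ'' = κ²ψ with κ = √(2m(U₀ − E))/ℏ.
κ = √(2 × 0.5 × 9.2) = 3.033. The penetration depth is δ = 1/κ = 0.330.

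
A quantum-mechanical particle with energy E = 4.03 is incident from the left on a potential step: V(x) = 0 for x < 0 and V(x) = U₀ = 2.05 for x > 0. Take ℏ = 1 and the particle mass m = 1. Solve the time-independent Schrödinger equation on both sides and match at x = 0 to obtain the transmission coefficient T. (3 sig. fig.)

On each side the TISE gives plane waves with k = √(2m(E − V))/ℏ: k₁ = √(2·1·4.03) = 2.839, k₂ = √(2·1·1.98) = 1.990.
Continuity of ψ and ψ′ at the step yields the reflection amplitude r = (k₁ − k₂)/(k₁ + k₂) = 0.1758; thus R = |r|² = 0.03091, T = 0.9691.

T = 0.969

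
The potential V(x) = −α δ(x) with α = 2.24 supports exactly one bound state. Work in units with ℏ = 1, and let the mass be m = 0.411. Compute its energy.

E = -1.03

The bound state is ψ(x) = √κ e^{−κ|x|}. The derivative jump ψ'(0⁺) − ψ'(0⁻) = −(2mα/ℏ²)ψ(0) fixes κ = mα/ℏ² = 0.9206.
Then E = −ℏ²κ²/(2m) = −mα²/(2ℏ²) = -1.031.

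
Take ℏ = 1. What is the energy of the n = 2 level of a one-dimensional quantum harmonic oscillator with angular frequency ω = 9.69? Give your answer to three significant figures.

The oscillator eigenvalues are E_n = ℏω(n + ½), so E_2 = 9.69 × 2.5 = 24.23.

E = 24.2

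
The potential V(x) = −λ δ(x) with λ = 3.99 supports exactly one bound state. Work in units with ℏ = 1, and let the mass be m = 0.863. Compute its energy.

For x ≠ 0 the bound state is ψ ∝ e^{−κ|x|}; integrating the TISE across the delta gives the cusp condition 2κ = 2mλ/ℏ², so κ = 3.443.
Then E = −ℏ²κ²/(2m) = −mλ²/(2ℏ²) = -6.870.

E = -6.87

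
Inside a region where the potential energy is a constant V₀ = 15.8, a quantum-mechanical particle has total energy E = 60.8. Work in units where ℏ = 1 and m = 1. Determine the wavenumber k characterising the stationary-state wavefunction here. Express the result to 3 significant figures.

With E > V₀ the solution is oscillatory, ψ ∝ e^{±ikx} with k = √(2m(E − V₀))/ℏ.
k = √(2 × 1 × 45) = 9.487.

k = 9.49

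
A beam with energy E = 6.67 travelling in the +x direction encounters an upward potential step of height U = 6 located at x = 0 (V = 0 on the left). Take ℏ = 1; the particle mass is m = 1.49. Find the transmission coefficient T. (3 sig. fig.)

T = 0.731

The wavenumbers are k₁ = √(2mE)/ℏ = 4.458 on the left and k₂ = √(2m(E − U))/ℏ = 1.413 on the right.
Continuity of ψ and ψ′ at the step yields the reflection amplitude r = (k₁ − k₂)/(k₁ + k₂) = 0.5187; thus R = |r|² = 0.2690, T = 0.7310.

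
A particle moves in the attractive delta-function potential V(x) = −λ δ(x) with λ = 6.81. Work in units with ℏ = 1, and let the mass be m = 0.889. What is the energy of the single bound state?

E = -20.6

For x ≠ 0 the bound state is ψ ∝ e^{−κ|x|}; integrating the TISE across the delta gives the cusp condition 2κ = 2mλ/ℏ², so κ = 6.054.
Then E = −ℏ²κ²/(2m) = −mλ²/(2ℏ²) = -20.61.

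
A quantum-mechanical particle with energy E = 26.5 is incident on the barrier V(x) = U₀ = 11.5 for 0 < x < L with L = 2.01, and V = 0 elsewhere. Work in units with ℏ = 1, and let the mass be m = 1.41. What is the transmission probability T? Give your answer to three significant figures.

T = 0.981

E > U₀: inside the barrier k₂ = √(2m(E − U₀))/ℏ = 6.504, k₂L = 13.07.
Matching at both interfaces gives T⁻¹ = 1 + U₀² sin²(k₂L) / [4E(E − U₀)] = 1.020, hence T = 0.981.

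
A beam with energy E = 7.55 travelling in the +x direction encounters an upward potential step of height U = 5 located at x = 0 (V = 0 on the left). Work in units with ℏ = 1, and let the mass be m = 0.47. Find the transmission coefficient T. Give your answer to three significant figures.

The wavenumbers are k₁ = √(2mE)/ℏ = 2.664 on the left and k₂ = √(2m(E − U))/ℏ = 1.548 on the right.
Continuity of ψ and ψ′ at the step yields the reflection amplitude r = (k₁ − k₂)/(k₁ + k₂) = 0.2649; thus R = |r|² = 0.07017, T = 0.9298.

T = 0.930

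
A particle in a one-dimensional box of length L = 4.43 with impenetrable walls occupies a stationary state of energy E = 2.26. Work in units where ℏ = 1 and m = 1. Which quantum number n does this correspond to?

n = 3

From E_n = n²π²ℏ²/(2mL²) invert to n = √(2mL²E)/(πℏ).
n = (4.43/π) × √(2 × 1 × 2.26) = 2.998 → n = 3.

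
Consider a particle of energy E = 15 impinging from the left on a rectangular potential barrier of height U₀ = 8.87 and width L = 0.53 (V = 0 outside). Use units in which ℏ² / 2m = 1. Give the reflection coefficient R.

R = 0.167

E > U₀: inside the barrier k₂ = √(2m(E − U₀))/ℏ = 2.476, k₂L = 1.312.
T = [1 + U₀² sin²(k₂L) / (4E(E − U₀))]⁻¹ = 1/1.200 = 0.833.
R = 1 − T = 0.167.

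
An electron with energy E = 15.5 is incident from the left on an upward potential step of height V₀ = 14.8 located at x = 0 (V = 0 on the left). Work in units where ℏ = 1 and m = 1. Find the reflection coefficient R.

R = 0.422

The wavenumbers are k₁ = √(2mE)/ℏ = 5.568 on the left and k₂ = √(2m(E − V₀))/ℏ = 1.183 on the right.
Continuity of ψ and ψ′ at the step yields the reflection amplitude r = (k₁ − k₂)/(k₁ + k₂) = 0.6495; thus R = |r|² = 0.4218, T = 0.5782.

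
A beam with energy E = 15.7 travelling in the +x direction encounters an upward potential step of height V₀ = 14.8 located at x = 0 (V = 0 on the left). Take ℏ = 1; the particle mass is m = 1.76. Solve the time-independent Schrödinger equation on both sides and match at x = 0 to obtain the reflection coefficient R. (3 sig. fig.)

R = 0.377

On each side the TISE gives plane waves with k = √(2m(E − V))/ℏ: k₁ = √(2·1.76·15.7) = 7.434, k₂ = √(2·1.76·0.9) = 1.780.
Continuity of ψ and ψ′ at the step yields the reflection amplitude r = (k₁ − k₂)/(k₁ + k₂) = 0.6137; thus R = |r|² = 0.3766, T = 0.6234.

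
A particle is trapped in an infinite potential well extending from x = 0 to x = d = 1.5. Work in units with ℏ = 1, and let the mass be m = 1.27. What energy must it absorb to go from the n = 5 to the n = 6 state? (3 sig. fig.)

E_n = n²π²ℏ²/(2md²), so ΔE = (6² − 5²) π²ℏ²/(2md²).
ΔE = 11 × π² / (2 × 1.27 × 1.5²) = 19.00.

ΔE = 19.0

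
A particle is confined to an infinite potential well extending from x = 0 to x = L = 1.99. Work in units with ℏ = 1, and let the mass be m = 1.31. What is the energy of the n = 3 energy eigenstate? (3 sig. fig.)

The infinite-well eigenfunctions ψ_n = √(2/L) sin(nπx/L) vanish at both walls, giving E_n = n²π²ℏ²/(2mL²).
E_3 = 3² × π² / (2 × 1.31 × 1.99²) = 8.561.

E = 8.56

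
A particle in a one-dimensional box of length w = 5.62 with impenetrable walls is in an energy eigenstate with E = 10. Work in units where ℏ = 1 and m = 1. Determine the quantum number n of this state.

n = 8

For an infinite well E_n = n²π²ℏ²/(2mw²), so n = (w/πℏ)√(2mE).
n = (5.62/π) × √(2 × 1 × 10) = 8.000 → n = 8.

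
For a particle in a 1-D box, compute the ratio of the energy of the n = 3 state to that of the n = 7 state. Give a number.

0.183673

E_n = n²π²ℏ²/(2mL²) so the ratio is n₂²/n₁² = 9/49 = 0.183673.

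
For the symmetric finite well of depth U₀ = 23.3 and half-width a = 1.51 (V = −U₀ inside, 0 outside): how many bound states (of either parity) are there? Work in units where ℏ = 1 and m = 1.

The dimensionless depth is z₀ = a√(2mU₀)/ℏ = 1.51 × √(46.60) = 10.31.
The even/odd transcendental equations gain one root per π/2 in z₀, giving N = 1 + ⌊2z₀/π⌋ = 1 + ⌊6.562⌋ = 7.

N = 7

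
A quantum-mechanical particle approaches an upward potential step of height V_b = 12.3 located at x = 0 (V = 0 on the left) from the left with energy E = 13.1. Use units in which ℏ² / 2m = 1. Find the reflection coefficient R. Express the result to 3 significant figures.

R = 0.364

On each side the TISE gives plane waves with k = √(2m(E − V))/ℏ: k₁ = √(2·½·13.1) = 3.619, k₂ = √(2·½·0.8) = 0.8944.
Matching ψ and ψ′ at x = 0 gives r = (k₁ − k₂)/(k₁ + k₂), so R = r² = 0.3644 and T = 1 − R = 0.6356.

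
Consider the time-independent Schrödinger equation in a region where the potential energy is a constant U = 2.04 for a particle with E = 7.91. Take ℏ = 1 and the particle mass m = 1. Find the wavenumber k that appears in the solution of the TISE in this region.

With E > U the solution is oscillatory, ψ ∝ e^{±ikx} with k = √(2m(E − U))/ℏ.
k = √(2 × 1 × 5.87) = 3.426.

k = 3.43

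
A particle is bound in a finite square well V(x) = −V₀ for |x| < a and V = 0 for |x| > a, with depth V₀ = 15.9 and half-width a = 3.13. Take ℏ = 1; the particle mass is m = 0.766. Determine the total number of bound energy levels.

N = 10

Define the well-strength parameter z₀ = (a/ℏ)√(2mV₀) = 3.13 × √(2·0.766·15.9) = 15.45.
The even/odd transcendental equations gain one root per π/2 in z₀, giving N = 1 + ⌊2z₀/π⌋ = 1 + ⌊9.835⌋ = 10.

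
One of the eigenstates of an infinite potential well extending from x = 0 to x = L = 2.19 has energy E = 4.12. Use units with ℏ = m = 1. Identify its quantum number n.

For an infinite well E_n = n²π²ℏ²/(2mL²), so n = (L/πℏ)√(2mE).
n = (2.19/π) × √(2 × 1 × 4.12) = 2.001 → n = 2.

n = 2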